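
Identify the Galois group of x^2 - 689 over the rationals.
Gal(K/Q) = Z/2Z (cyclic of order 2)

x^2 - 689 is irreducible over Q since 689 is not a rational square. The splitting field Q(sqrt(689)) has degree 2 over Q, and its unique nontrivial automorphism is sqrt(689) ↦ -sqrt(689). Hence Gal(Q(sqrt(689))/Q) = Z/2Z.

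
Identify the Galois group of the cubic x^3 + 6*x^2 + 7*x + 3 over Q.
Gal(K/Q) = S_3 (symmetric group of order 6)

Compute the discriminant of x^3 + (6)*x^2 + (7)*x + (3): Δ = -175. Since Δ is not a rational square, the Galois group is not contained in A_3; it must be the full S_3 (irreducibility of the cubic rules out anything smaller).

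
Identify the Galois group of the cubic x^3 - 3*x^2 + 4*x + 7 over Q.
Gal(K/Q) = S_3 (symmetric group of order 6)

Compute the discriminant of x^3 + (-3)*x^2 + (4)*x + (7): Δ = -2191. Since Δ is not a rational square, the Galois group is not contained in A_3; it must be the full S_3 (irreducibility of the cubic rules out anything smaller).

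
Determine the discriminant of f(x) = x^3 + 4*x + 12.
Δ = -4144

For a depressed cubic x^3 + p x + q the discriminant is Δ = -4 p^3 - 27 q^2 = -4*(4)^3 - 27*(12)^2 = -256 - 3888 = -4144.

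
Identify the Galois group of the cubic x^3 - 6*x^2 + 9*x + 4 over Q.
Gal(K/Q) = S_3 (symmetric group of order 6)

Compute the discriminant of x^3 + (-6)*x^2 + (9)*x + (4): Δ = -864. Since Δ is not a rational square, the Galois group is not contained in A_3; it must be the full S_3 (irreducibility of the cubic rules out anything smaller).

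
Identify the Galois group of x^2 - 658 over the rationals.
Gal(K/Q) = Z/2Z (cyclic of order 2)

x^2 - 658 is irreducible over Q since 658 is not a rational square. The splitting field Q(sqrt(658)) has degree 2 over Q, and its unique nontrivial automorphism is sqrt(658) ↦ -sqrt(658). Hence Gal(Q(sqrt(658))/Q) = Z/2Z.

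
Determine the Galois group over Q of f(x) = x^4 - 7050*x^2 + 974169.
Gal(K/Q) = Z/2Z (cyclic of order 2)

f factors as (x^2 - 141)(x^2 - 6909), so the splitting field is K = Q(sqrt(141), sqrt(6909)). The squarefree part of 141 is 141 and the squarefree part of 6909 is also 141, so sqrt(141) and sqrt(6909) are both rational multiples of sqrt(141). Hence Q(sqrt(141)) = Q(sqrt(6909)) = Q(sqrt(141)), and the splitting field collapses to a single degree-2 extension with Galois group Z/2Z.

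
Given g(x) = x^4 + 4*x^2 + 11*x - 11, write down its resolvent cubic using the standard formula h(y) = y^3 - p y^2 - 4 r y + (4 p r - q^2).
h(y) = y^3 - 4*y^2 + 44*y - 297

Identify coefficients: p = 4, q = 11, r = -11.
Plug into h(y) = y^3 - p y^2 - 4 r y + (4 p r - q^2):
  h(y) = y^3 - (4) y^2 - 4*(-11) y + (4*(4)*(-11) - (11)^2)
       = y^3 + (-4) y^2 + (44) y + (-297).
Simplifying: h(y) = y^3 - 4*y^2 + 44*y - 297.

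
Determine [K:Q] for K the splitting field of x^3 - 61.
[K:Q] = 6

x^3 - 61 has one real root r = 61^(1/3) and two complex roots r*zeta_3, r*zeta_3^2 where zeta_3 = e^(2*pi*i/3). The splitting field is Q(r, zeta_3). [Q(r):Q] = 3 and [Q(zeta_3):Q] = 2 with gcd = 1, so [Q(r, zeta_3):Q] = 3 * 2 = 6.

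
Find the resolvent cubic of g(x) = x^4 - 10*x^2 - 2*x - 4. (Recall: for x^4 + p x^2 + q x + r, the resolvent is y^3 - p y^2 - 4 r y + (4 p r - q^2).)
h(y) = y^3 + 10*y^2 + 16*y + 156

Identify coefficients: p = -10, q = -2, r = -4.
Plug into h(y) = y^3 - p y^2 - 4 r y + (4 p r - q^2):
  h(y) = y^3 - (-10) y^2 - 4*(-4) y + (4*(-10)*(-4) - (-2)^2)
       = y^3 + (10) y^2 + (16) y + (156).
Simplifying: h(y) = y^3 + 10*y^2 + 16*y + 156.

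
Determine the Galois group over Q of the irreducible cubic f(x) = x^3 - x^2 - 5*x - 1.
Gal(K/Q) = S_3 (symmetric group of order 6)

Compute the discriminant of x^3 + (-1)*x^2 + (-5)*x + (-1): Δ = 404. Since Δ is not a rational square, the Galois group is not contained in A_3; it must be the full S_3 (irreducibility of the cubic rules out anything smaller).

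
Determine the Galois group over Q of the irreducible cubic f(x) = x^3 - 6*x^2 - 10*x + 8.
Gal(K/Q) = S_3 (symmetric group of order 6)

Compute the discriminant of x^3 + (-6)*x^2 + (-10)*x + (8): Δ = 21424. Since Δ is not a rational square, the Galois group is not contained in A_3; it must be the full S_3 (irreducibility of the cubic rules out anything smaller).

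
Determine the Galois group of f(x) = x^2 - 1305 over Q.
Gal(K/Q) = Z/2Z (cyclic of order 2)

x^2 - 1305 is irreducible over Q since 1305 is not a rational square. The splitting field Q(sqrt(1305)) has degree 2 over Q, and its unique nontrivial automorphism is sqrt(1305) ↦ -sqrt(1305). Hence Gal(Q(sqrt(1305))/Q) = Z/2Z.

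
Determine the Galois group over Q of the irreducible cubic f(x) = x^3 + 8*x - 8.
Gal(K/Q) = S_3 (symmetric group of order 6)

Compute the discriminant of x^3 + (0)*x^2 + (8)*x + (-8): Δ = -3776. Since Δ is not a rational square, the Galois group is not contained in A_3; it must be the full S_3 (irreducibility of the cubic rules out anything smaller).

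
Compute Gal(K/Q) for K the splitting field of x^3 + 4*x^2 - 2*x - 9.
Gal(K/Q) = S_3 (symmetric group of order 6)

Compute the discriminant of x^3 + (4)*x^2 + (-2)*x + (-9): Δ = 1509. Since Δ is not a rational square, the Galois group is not contained in A_3; it must be the full S_3 (irreducibility of the cubic rules out anything smaller).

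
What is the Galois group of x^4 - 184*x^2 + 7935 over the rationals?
Gal(K/Q) = V_4 (Klein four-group, Z/2Z × Z/2Z)

f factors as (x^2 - 69)(x^2 - 115), so the splitting field is K = Q(sqrt(69), sqrt(115)). The elements 69, 115, 7935 are all non-squares in Q, so sqrt(69) and sqrt(115) generate independent quadratic extensions. Thus [K:Q] = 4 and Gal(K/Q) is generated by the two order-2 automorphisms sqrt(69) ↦ -sqrt(69) and sqrt(115) ↦ -sqrt(115), giving V_4.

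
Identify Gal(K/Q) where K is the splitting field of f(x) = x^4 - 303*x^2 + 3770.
Gal(K/Q) = V_4 (Klein four-group, Z/2Z × Z/2Z)

f factors as (x^2 - 13)(x^2 - 290), so the splitting field is K = Q(sqrt(13), sqrt(290)). The elements 13, 290, 3770 are all non-squares in Q, so sqrt(13) and sqrt(290) generate independent quadratic extensions. Thus [K:Q] = 4 and Gal(K/Q) is generated by the two order-2 automorphisms sqrt(13) ↦ -sqrt(13) and sqrt(290) ↦ -sqrt(290), giving V_4.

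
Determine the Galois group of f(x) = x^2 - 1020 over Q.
Gal(K/Q) = Z/2Z (cyclic of order 2)

x^2 - 1020 is irreducible over Q since 1020 is not a rational square. The splitting field Q(sqrt(1020)) has degree 2 over Q, and its unique nontrivial automorphism is sqrt(1020) ↦ -sqrt(1020). Hence Gal(Q(sqrt(1020))/Q) = Z/2Z.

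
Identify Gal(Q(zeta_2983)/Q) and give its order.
|Gal(Q(zeta_2983)/Q)| = phi(2983) = 2808; group ≅ (Z/2983Z)^* ≅ Z/18Z × Z/156Z

The n-th cyclotomic polynomial Φ_2983(x) is the minimal polynomial of zeta_2983 over Q and has degree phi(2983) = 2808. So Q(zeta_2983) is a degree-2808 Galois extension with Galois group (Z/2983Z)^*. By CRT, (Z/2983Z)^* ≅ (Z/19Z)^* × (Z/157Z)^*. Each prime-power unit group is (Z/19Z)^* ≅ Z/18Z; (Z/157Z)^* ≅ Z/156Z. Hence Gal(Q(zeta_2983)/Q) ≅ Z/18Z × Z/156Z.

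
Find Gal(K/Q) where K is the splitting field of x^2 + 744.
Gal(K/Q) = Z/2Z (cyclic of order 2)

x^2 + 744 is irreducible over Q since -744 is not a rational square. The splitting field Q(sqrt(-744)) has degree 2 over Q, and its unique nontrivial automorphism is sqrt(-744) ↦ -sqrt(-744). Hence Gal(Q(sqrt(-744))/Q) = Z/2Z.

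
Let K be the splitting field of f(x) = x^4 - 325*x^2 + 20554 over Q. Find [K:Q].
[K:Q] = 4

f factors as (x^2 - 239)(x^2 - 86); the splitting field is K = Q(sqrt(239), sqrt(86)). Since 239, 86, and 20554 are all non-squares in Q, the three subfields Q(sqrt(239)), Q(sqrt(86)), Q(sqrt(20554)) are distinct degree-2 extensions, so [K:Q] = 4 (Klein four Galois group).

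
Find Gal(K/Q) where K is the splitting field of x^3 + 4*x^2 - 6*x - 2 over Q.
Gal(K/Q) = S_3 (symmetric group of order 6)

Compute the discriminant of x^3 + (4)*x^2 + (-6)*x + (-2): Δ = 2708. Since Δ is not a rational square, the Galois group is not contained in A_3; it must be the full S_3 (irreducibility of the cubic rules out anything smaller).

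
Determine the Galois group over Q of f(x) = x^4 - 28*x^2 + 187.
Gal(K/Q) = V_4 (Klein four-group, Z/2Z × Z/2Z)

f factors as (x^2 - 17)(x^2 - 11), so the splitting field is K = Q(sqrt(17), sqrt(11)). The elements 17, 11, 187 are all non-squares in Q, so sqrt(17) and sqrt(11) generate independent quadratic extensions. Thus [K:Q] = 4 and Gal(K/Q) is generated by the two order-2 automorphisms sqrt(17) ↦ -sqrt(17) and sqrt(11) ↦ -sqrt(11), giving V_4.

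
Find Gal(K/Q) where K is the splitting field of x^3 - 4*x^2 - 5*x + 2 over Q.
Gal(K/Q) = S_3 (symmetric group of order 6)

Compute the discriminant of x^3 + (-4)*x^2 + (-5)*x + (2): Δ = 2024. Since Δ is not a rational square, the Galois group is not contained in A_3; it must be the full S_3 (irreducibility of the cubic rules out anything smaller).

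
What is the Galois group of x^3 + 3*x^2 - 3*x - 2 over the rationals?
Gal(K/Q) = S_3 (symmetric group of order 6)

Compute the discriminant of x^3 + (3)*x^2 + (-3)*x + (-2): Δ = 621. Since Δ is not a rational square, the Galois group is not contained in A_3; it must be the full S_3 (irreducibility of the cubic rules out anything smaller).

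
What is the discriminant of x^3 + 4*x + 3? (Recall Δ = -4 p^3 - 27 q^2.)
Δ = -499

For a depressed cubic x^3 + p x + q the discriminant is Δ = -4 p^3 - 27 q^2 = -4*(4)^3 - 27*(3)^2 = -256 - 243 = -499.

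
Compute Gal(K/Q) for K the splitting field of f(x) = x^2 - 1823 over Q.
Gal(K/Q) = Z/2Z (cyclic of order 2)

x^2 - 1823 is irreducible over Q since 1823 is not a rational square. The splitting field Q(sqrt(1823)) has degree 2 over Q, and its unique nontrivial automorphism is sqrt(1823) ↦ -sqrt(1823). Hence Gal(Q(sqrt(1823))/Q) = Z/2Z.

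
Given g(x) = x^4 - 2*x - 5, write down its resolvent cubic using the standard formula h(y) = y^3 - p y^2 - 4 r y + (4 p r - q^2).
h(y) = y^3 + 20*y - 4

Identify coefficients: p = 0, q = -2, r = -5.
Plug into h(y) = y^3 - p y^2 - 4 r y + (4 p r - q^2):
  h(y) = y^3 - (0) y^2 - 4*(-5) y + (4*(0)*(-5) - (-2)^2)
       = y^3 + (0) y^2 + (20) y + (-4).
Simplifying: h(y) = y^3 + 20*y - 4.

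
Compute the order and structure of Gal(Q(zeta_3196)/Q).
|Gal(Q(zeta_3196)/Q)| = phi(3196) = 1472; group ≅ (Z/3196Z)^* ≅ Z/2Z × Z/16Z × Z/46Z

The n-th cyclotomic polynomial Φ_3196(x) is the minimal polynomial of zeta_3196 over Q and has degree phi(3196) = 1472. So Q(zeta_3196) is a degree-1472 Galois extension with Galois group (Z/3196Z)^*. By CRT, (Z/3196Z)^* ≅ (Z/4Z)^* × (Z/17Z)^* × (Z/47Z)^*. Each prime-power unit group is (Z/4Z)^* ≅ Z/2Z; (Z/17Z)^* ≅ Z/16Z; (Z/47Z)^* ≅ Z/46Z. Hence Gal(Q(zeta_3196)/Q) ≅ Z/2Z × Z/16Z × Z/46Z.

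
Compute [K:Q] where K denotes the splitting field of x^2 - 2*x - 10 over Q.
[K:Q] = 2

The discriminant of x^2 + (-2)*x + (-10) is b^2 - 4c = 4 - (-40) = 44. Since 44 is not a perfect square in Q, the polynomial is irreducible over Q. Its two roots generate a degree-2 extension, so [K:Q] = 2.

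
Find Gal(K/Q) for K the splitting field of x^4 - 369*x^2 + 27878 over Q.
Gal(K/Q) = V_4 (Klein four-group, Z/2Z × Z/2Z)

f factors as (x^2 - 106)(x^2 - 263), so the splitting field is K = Q(sqrt(106), sqrt(263)). The elements 106, 263, 27878 are all non-squares in Q, so sqrt(106) and sqrt(263) generate independent quadratic extensions. Thus [K:Q] = 4 and Gal(K/Q) is generated by the two order-2 automorphisms sqrt(106) ↦ -sqrt(106) and sqrt(263) ↦ -sqrt(263), giving V_4.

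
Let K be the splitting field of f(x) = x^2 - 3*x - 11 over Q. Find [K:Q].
[K:Q] = 2

The discriminant of x^2 + (-3)*x + (-11) is b^2 - 4c = 9 - (-44) = 53. Since 53 is not a perfect square in Q, the polynomial is irreducible over Q. Its two roots generate a degree-2 extension, so [K:Q] = 2.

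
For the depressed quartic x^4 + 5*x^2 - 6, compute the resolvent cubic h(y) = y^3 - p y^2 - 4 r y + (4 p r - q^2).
h(y) = y^3 - 5*y^2 + 24*y - 120

Identify coefficients: p = 5, q = 0, r = -6.
Plug into h(y) = y^3 - p y^2 - 4 r y + (4 p r - q^2):
  h(y) = y^3 - (5) y^2 - 4*(-6) y + (4*(5)*(-6) - (0)^2)
       = y^3 + (-5) y^2 + (24) y + (-120).
Simplifying: h(y) = y^3 - 5*y^2 + 24*y - 120.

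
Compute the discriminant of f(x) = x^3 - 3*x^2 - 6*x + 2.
Δ = 1944

For x^3 + a x^2 + b x + c the discriminant is Δ = 18 a b c - 4 a^3 c + a^2 b^2 - 4 b^3 - 27 c^2.
Plug a = -3, b = -6, c = 2:
  18*(-3)*(-6)*(2) - 4*(-3)^3*(2) + (-3)^2*(-6)^2 - 4*(-6)^3 - 27*(2)^2
  = 648 + (216) + 324 + (864) + (-108)
  = 1944.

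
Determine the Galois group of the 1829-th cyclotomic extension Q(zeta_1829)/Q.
|Gal(Q(zeta_1829)/Q)| = phi(1829) = 1740; group ≅ (Z/1829Z)^* ≅ Z/30Z × Z/58Z

The n-th cyclotomic polynomial Φ_1829(x) is the minimal polynomial of zeta_1829 over Q and has degree phi(1829) = 1740. So Q(zeta_1829) is a degree-1740 Galois extension with Galois group (Z/1829Z)^*. By CRT, (Z/1829Z)^* ≅ (Z/31Z)^* × (Z/59Z)^*. Each prime-power unit group is (Z/31Z)^* ≅ Z/30Z; (Z/59Z)^* ≅ Z/58Z. Hence Gal(Q(zeta_1829)/Q) ≅ Z/30Z × Z/58Z.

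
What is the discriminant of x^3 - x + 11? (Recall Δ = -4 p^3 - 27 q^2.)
Δ = -3263

For a depressed cubic x^3 + p x + q the discriminant is Δ = -4 p^3 - 27 q^2 = -4*(-1)^3 - 27*(11)^2 = 4 - 3267 = -3263.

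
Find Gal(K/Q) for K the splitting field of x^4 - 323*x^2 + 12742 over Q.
Gal(K/Q) = V_4 (Klein four-group, Z/2Z × Z/2Z)

f factors as (x^2 - 277)(x^2 - 46), so the splitting field is K = Q(sqrt(277), sqrt(46)). The elements 277, 46, 12742 are all non-squares in Q, so sqrt(277) and sqrt(46) generate independent quadratic extensions. Thus [K:Q] = 4 and Gal(K/Q) is generated by the two order-2 automorphisms sqrt(277) ↦ -sqrt(277) and sqrt(46) ↦ -sqrt(46), giving V_4.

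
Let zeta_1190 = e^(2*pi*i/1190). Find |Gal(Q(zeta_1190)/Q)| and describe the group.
|Gal(Q(zeta_1190)/Q)| = phi(1190) = 384; group ≅ (Z/1190Z)^* ≅ Z/4Z × Z/6Z × Z/16Z

The n-th cyclotomic polynomial Φ_1190(x) is the minimal polynomial of zeta_1190 over Q and has degree phi(1190) = 384. So Q(zeta_1190) is a degree-384 Galois extension with Galois group (Z/1190Z)^*. By CRT, (Z/1190Z)^* ≅ (Z/2Z)^* × (Z/5Z)^* × (Z/7Z)^* × (Z/17Z)^*. Each prime-power unit group is (Z/2Z)^* ≅ trivial group (order 1); (Z/5Z)^* ≅ Z/4Z; (Z/7Z)^* ≅ Z/6Z; (Z/17Z)^* ≅ Z/16Z. Hence Gal(Q(zeta_1190)/Q) ≅ Z/4Z × Z/6Z × Z/16Z.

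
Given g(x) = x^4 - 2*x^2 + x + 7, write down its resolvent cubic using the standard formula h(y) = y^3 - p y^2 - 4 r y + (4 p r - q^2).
h(y) = y^3 + 2*y^2 - 28*y - 57

Identify coefficients: p = -2, q = 1, r = 7.
Plug into h(y) = y^3 - p y^2 - 4 r y + (4 p r - q^2):
  h(y) = y^3 - (-2) y^2 - 4*(7) y + (4*(-2)*(7) - (1)^2)
       = y^3 + (2) y^2 + (-28) y + (-57).
Simplifying: h(y) = y^3 + 2*y^2 - 28*y - 57.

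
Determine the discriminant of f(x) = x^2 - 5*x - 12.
Δ = 73

For a quadratic a x^2 + b x + c the discriminant is Δ = b^2 - 4ac = (-5)^2 - 4*(1)*(-12) = 25 - (-48) = 73.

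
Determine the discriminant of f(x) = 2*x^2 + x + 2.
Δ = -15

For a quadratic a x^2 + b x + c the discriminant is Δ = b^2 - 4ac = (1)^2 - 4*(2)*(2) = 1 - (16) = -15.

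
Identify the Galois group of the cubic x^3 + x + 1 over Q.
Gal(K/Q) = S_3 (symmetric group of order 6)

Compute the discriminant of x^3 + (0)*x^2 + (1)*x + (1): Δ = -31. Since Δ is not a rational square, the Galois group is not contained in A_3; it must be the full S_3 (irreducibility of the cubic rules out anything smaller).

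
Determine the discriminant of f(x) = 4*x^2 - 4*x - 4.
Δ = 80

For a quadratic a x^2 + b x + c the discriminant is Δ = b^2 - 4ac = (-4)^2 - 4*(4)*(-4) = 16 - (-64) = 80.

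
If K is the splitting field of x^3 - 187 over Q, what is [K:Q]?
[K:Q] = 6

x^3 - 187 has one real root r = 187^(1/3) and two complex roots r*zeta_3, r*zeta_3^2 where zeta_3 = e^(2*pi*i/3). The splitting field is Q(r, zeta_3). [Q(r):Q] = 3 and [Q(zeta_3):Q] = 2 with gcd = 1, so [Q(r, zeta_3):Q] = 3 * 2 = 6.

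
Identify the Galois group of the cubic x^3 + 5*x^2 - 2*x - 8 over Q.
Gal(K/Q) = A_3 (cyclic of order 3)

Compute the discriminant of x^3 + (5)*x^2 + (-2)*x + (-8): Δ = 3844. Since Δ is a perfect square (Δ = 62^2), the Galois group is contained in A_3. Irreducibility forces the group to be transitive on three roots, so Gal = A_3.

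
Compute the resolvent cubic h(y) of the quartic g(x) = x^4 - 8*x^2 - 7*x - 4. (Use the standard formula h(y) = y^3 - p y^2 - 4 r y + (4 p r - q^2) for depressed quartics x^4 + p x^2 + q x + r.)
h(y) = y^3 + 8*y^2 + 16*y + 79

Identify coefficients: p = -8, q = -7, r = -4.
Plug into h(y) = y^3 - p y^2 - 4 r y + (4 p r - q^2):
  h(y) = y^3 - (-8) y^2 - 4*(-4) y + (4*(-8)*(-4) - (-7)^2)
       = y^3 + (8) y^2 + (16) y + (79).
Simplifying: h(y) = y^3 + 8*y^2 + 16*y + 79.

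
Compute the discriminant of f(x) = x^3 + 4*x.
Δ = -256

For x^3 + a x^2 + b x + c the discriminant is Δ = 18 a b c - 4 a^3 c + a^2 b^2 - 4 b^3 - 27 c^2.
Plug a = 0, b = 4, c = 0:
  18*(0)*(4)*(0) - 4*(0)^3*(0) + (0)^2*(4)^2 - 4*(4)^3 - 27*(0)^2
  = 0 + (0) + 0 + (-256) + (0)
  = -256.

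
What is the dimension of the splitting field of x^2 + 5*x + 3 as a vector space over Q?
[K:Q] = 2

The discriminant of x^2 + (5)*x + (3) is b^2 - 4c = 25 - (12) = 13. Since 13 is not a perfect square in Q, the polynomial is irreducible over Q. Its two roots generate a degree-2 extension, so [K:Q] = 2.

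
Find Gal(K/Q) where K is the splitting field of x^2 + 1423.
Gal(K/Q) = Z/2Z (cyclic of order 2)

x^2 + 1423 is irreducible over Q since -1423 is not a rational square. The splitting field Q(sqrt(-1423)) has degree 2 over Q, and its unique nontrivial automorphism is sqrt(-1423) ↦ -sqrt(-1423). Hence Gal(Q(sqrt(-1423))/Q) = Z/2Z.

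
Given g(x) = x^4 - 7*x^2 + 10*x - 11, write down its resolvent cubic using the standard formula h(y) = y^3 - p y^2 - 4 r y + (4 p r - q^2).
h(y) = y^3 + 7*y^2 + 44*y + 208

Identify coefficients: p = -7, q = 10, r = -11.
Plug into h(y) = y^3 - p y^2 - 4 r y + (4 p r - q^2):
  h(y) = y^3 - (-7) y^2 - 4*(-11) y + (4*(-7)*(-11) - (10)^2)
       = y^3 + (7) y^2 + (44) y + (208).
Simplifying: h(y) = y^3 + 7*y^2 + 44*y + 208.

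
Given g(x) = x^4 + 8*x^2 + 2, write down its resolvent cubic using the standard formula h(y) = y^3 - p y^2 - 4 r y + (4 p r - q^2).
h(y) = y^3 - 8*y^2 - 8*y + 64

Identify coefficients: p = 8, q = 0, r = 2.
Plug into h(y) = y^3 - p y^2 - 4 r y + (4 p r - q^2):
  h(y) = y^3 - (8) y^2 - 4*(2) y + (4*(8)*(2) - (0)^2)
       = y^3 + (-8) y^2 + (-8) y + (64).
Simplifying: h(y) = y^3 - 8*y^2 - 8*y + 64.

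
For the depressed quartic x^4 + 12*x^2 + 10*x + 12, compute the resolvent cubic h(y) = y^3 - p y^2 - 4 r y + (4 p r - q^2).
h(y) = y^3 - 12*y^2 - 48*y + 476

Identify coefficients: p = 12, q = 10, r = 12.
Plug into h(y) = y^3 - p y^2 - 4 r y + (4 p r - q^2):
  h(y) = y^3 - (12) y^2 - 4*(12) y + (4*(12)*(12) - (10)^2)
       = y^3 + (-12) y^2 + (-48) y + (476).
Simplifying: h(y) = y^3 - 12*y^2 - 48*y + 476.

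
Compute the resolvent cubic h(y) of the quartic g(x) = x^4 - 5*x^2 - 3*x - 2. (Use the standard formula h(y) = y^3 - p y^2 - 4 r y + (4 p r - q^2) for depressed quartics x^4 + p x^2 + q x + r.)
h(y) = y^3 + 5*y^2 + 8*y + 31

Identify coefficients: p = -5, q = -3, r = -2.
Plug into h(y) = y^3 - p y^2 - 4 r y + (4 p r - q^2):
  h(y) = y^3 - (-5) y^2 - 4*(-2) y + (4*(-5)*(-2) - (-3)^2)
       = y^3 + (5) y^2 + (8) y + (31).
Simplifying: h(y) = y^3 + 5*y^2 + 8*y + 31.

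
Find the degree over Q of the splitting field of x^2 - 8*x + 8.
[K:Q] = 2

The discriminant of x^2 + (-8)*x + (8) is b^2 - 4c = 64 - (32) = 32. Since 32 is not a perfect square in Q, the polynomial is irreducible over Q. Its two roots generate a degree-2 extension, so [K:Q] = 2.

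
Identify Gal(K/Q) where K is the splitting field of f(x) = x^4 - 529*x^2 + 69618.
Gal(K/Q) = V_4 (Klein four-group, Z/2Z × Z/2Z)

f factors as (x^2 - 246)(x^2 - 283), so the splitting field is K = Q(sqrt(246), sqrt(283)). The elements 246, 283, 69618 are all non-squares in Q, so sqrt(246) and sqrt(283) generate independent quadratic extensions. Thus [K:Q] = 4 and Gal(K/Q) is generated by the two order-2 automorphisms sqrt(246) ↦ -sqrt(246) and sqrt(283) ↦ -sqrt(283), giving V_4.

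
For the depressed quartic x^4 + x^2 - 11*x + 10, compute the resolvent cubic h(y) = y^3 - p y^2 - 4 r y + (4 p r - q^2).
h(y) = y^3 - y^2 - 40*y - 81

Identify coefficients: p = 1, q = -11, r = 10.
Plug into h(y) = y^3 - p y^2 - 4 r y + (4 p r - q^2):
  h(y) = y^3 - (1) y^2 - 4*(10) y + (4*(1)*(10) - (-11)^2)
       = y^3 + (-1) y^2 + (-40) y + (-81).
Simplifying: h(y) = y^3 - y^2 - 40*y - 81.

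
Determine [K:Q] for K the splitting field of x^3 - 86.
[K:Q] = 6

x^3 - 86 has one real root r = 86^(1/3) and two complex roots r*zeta_3, r*zeta_3^2 where zeta_3 = e^(2*pi*i/3). The splitting field is Q(r, zeta_3). [Q(r):Q] = 3 and [Q(zeta_3):Q] = 2 with gcd = 1, so [Q(r, zeta_3):Q] = 3 * 2 = 6.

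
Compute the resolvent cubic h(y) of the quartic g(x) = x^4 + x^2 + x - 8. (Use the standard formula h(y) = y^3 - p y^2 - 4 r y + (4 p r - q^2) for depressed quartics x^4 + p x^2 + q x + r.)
h(y) = y^3 - y^2 + 32*y - 33

Identify coefficients: p = 1, q = 1, r = -8.
Plug into h(y) = y^3 - p y^2 - 4 r y + (4 p r - q^2):
  h(y) = y^3 - (1) y^2 - 4*(-8) y + (4*(1)*(-8) - (1)^2)
       = y^3 + (-1) y^2 + (32) y + (-33).
Simplifying: h(y) = y^3 - y^2 + 32*y - 33.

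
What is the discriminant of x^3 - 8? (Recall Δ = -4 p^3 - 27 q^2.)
Δ = -1728

For a depressed cubic x^3 + p x + q the discriminant is Δ = -4 p^3 - 27 q^2 = -4*(0)^3 - 27*(-8)^2 = 0 - 1728 = -1728.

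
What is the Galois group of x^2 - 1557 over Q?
Gal(K/Q) = Z/2Z (cyclic of order 2)

x^2 - 1557 is irreducible over Q since 1557 is not a rational square. The splitting field Q(sqrt(1557)) has degree 2 over Q, and its unique nontrivial automorphism is sqrt(1557) ↦ -sqrt(1557). Hence Gal(Q(sqrt(1557))/Q) = Z/2Z.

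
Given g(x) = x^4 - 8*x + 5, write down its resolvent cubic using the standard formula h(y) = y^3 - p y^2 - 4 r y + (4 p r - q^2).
h(y) = y^3 - 20*y - 64

Identify coefficients: p = 0, q = -8, r = 5.
Plug into h(y) = y^3 - p y^2 - 4 r y + (4 p r - q^2):
  h(y) = y^3 - (0) y^2 - 4*(5) y + (4*(0)*(5) - (-8)^2)
       = y^3 + (0) y^2 + (-20) y + (-64).
Simplifying: h(y) = y^3 - 20*y - 64.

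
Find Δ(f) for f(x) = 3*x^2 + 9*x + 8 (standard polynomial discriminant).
Δ = -15

For a quadratic a x^2 + b x + c the discriminant is Δ = b^2 - 4ac = (9)^2 - 4*(3)*(8) = 81 - (96) = -15.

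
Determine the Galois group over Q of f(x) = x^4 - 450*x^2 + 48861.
Gal(K/Q) = V_4 (Klein four-group, Z/2Z × Z/2Z)

f factors as (x^2 - 183)(x^2 - 267), so the splitting field is K = Q(sqrt(183), sqrt(267)). The elements 183, 267, 48861 are all non-squares in Q, so sqrt(183) and sqrt(267) generate independent quadratic extensions. Thus [K:Q] = 4 and Gal(K/Q) is generated by the two order-2 automorphisms sqrt(183) ↦ -sqrt(183) and sqrt(267) ↦ -sqrt(267), giving V_4.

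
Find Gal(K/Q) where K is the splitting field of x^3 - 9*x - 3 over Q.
Gal(K/Q) = S_3 (symmetric group of order 6)

Compute the discriminant of x^3 + (0)*x^2 + (-9)*x + (-3): Δ = 2673. Since Δ is not a rational square, the Galois group is not contained in A_3; it must be the full S_3 (irreducibility of the cubic rules out anything smaller).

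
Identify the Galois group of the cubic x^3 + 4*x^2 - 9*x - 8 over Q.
Gal(K/Q) = S_3 (symmetric group of order 6)

Compute the discriminant of x^3 + (4)*x^2 + (-9)*x + (-8): Δ = 9716. Since Δ is not a rational square, the Galois group is not contained in A_3; it must be the full S_3 (irreducibility of the cubic rules out anything smaller).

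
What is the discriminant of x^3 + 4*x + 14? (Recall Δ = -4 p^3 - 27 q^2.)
Δ = -5548

For a depressed cubic x^3 + p x + q the discriminant is Δ = -4 p^3 - 27 q^2 = -4*(4)^3 - 27*(14)^2 = -256 - 5292 = -5548.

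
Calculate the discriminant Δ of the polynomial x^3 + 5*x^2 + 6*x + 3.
Δ = -87

For x^3 + a x^2 + b x + c the discriminant is Δ = 18 a b c - 4 a^3 c + a^2 b^2 - 4 b^3 - 27 c^2.
Plug a = 5, b = 6, c = 3:
  18*(5)*(6)*(3) - 4*(5)^3*(3) + (5)^2*(6)^2 - 4*(6)^3 - 27*(3)^2
  = 1620 + (-1500) + 900 + (-864) + (-243)
  = -87.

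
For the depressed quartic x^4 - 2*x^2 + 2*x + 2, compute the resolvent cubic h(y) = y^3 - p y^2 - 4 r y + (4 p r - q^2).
h(y) = y^3 + 2*y^2 - 8*y - 20

Identify coefficients: p = -2, q = 2, r = 2.
Plug into h(y) = y^3 - p y^2 - 4 r y + (4 p r - q^2):
  h(y) = y^3 - (-2) y^2 - 4*(2) y + (4*(-2)*(2) - (2)^2)
       = y^3 + (2) y^2 + (-8) y + (-20).
Simplifying: h(y) = y^3 + 2*y^2 - 8*y - 20.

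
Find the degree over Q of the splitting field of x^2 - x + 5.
[K:Q] = 2

The discriminant of x^2 + (-1)*x + (5) is b^2 - 4c = 1 - (20) = -19. Since -19 is not a perfect square in Q, the polynomial is irreducible over Q. Its two roots generate a degree-2 extension, so [K:Q] = 2.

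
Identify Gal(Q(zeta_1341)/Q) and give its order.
|Gal(Q(zeta_1341)/Q)| = phi(1341) = 888; group ≅ (Z/1341Z)^* ≅ Z/6Z × Z/148Z

The n-th cyclotomic polynomial Φ_1341(x) is the minimal polynomial of zeta_1341 over Q and has degree phi(1341) = 888. So Q(zeta_1341) is a degree-888 Galois extension with Galois group (Z/1341Z)^*. By CRT, (Z/1341Z)^* ≅ (Z/9Z)^* × (Z/149Z)^*. Each prime-power unit group is (Z/9Z)^* ≅ Z/6Z; (Z/149Z)^* ≅ Z/148Z. Hence Gal(Q(zeta_1341)/Q) ≅ Z/6Z × Z/148Z.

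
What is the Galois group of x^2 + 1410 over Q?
Gal(K/Q) = Z/2Z (cyclic of order 2)

x^2 + 1410 is irreducible over Q since -1410 is not a rational square. The splitting field Q(sqrt(-1410)) has degree 2 over Q, and its unique nontrivial automorphism is sqrt(-1410) ↦ -sqrt(-1410). Hence Gal(Q(sqrt(-1410))/Q) = Z/2Z.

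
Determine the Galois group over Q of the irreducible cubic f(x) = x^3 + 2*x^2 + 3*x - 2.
Gal(K/Q) = S_3 (symmetric group of order 6)

Compute the discriminant of x^3 + (2)*x^2 + (3)*x + (-2): Δ = -332. Since Δ is not a rational square, the Galois group is not contained in A_3; it must be the full S_3 (irreducibility of the cubic rules out anything smaller).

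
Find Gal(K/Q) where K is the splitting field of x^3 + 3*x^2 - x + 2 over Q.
Gal(K/Q) = S_3 (symmetric group of order 6)

Compute the discriminant of x^3 + (3)*x^2 + (-1)*x + (2): Δ = -419. Since Δ is not a rational square, the Galois group is not contained in A_3; it must be the full S_3 (irreducibility of the cubic rules out anything smaller).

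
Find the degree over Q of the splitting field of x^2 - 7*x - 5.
[K:Q] = 2

The discriminant of x^2 + (-7)*x + (-5) is b^2 - 4c = 49 - (-20) = 69. Since 69 is not a perfect square in Q, the polynomial is irreducible over Q. Its two roots generate a degree-2 extension, so [K:Q] = 2.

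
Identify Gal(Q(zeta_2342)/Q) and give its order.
|Gal(Q(zeta_2342)/Q)| = phi(2342) = 1170; group ≅ (Z/2342Z)^* ≅ Z/1170Z

The n-th cyclotomic polynomial Φ_2342(x) is the minimal polynomial of zeta_2342 over Q and has degree phi(2342) = 1170. So Q(zeta_2342) is a degree-1170 Galois extension with Galois group (Z/2342Z)^*. By CRT, (Z/2342Z)^* ≅ (Z/2Z)^* × (Z/1171Z)^*. Each prime-power unit group is (Z/2Z)^* ≅ trivial group (order 1); (Z/1171Z)^* ≅ Z/1170Z. Hence Gal(Q(zeta_2342)/Q) ≅ Z/1170Z.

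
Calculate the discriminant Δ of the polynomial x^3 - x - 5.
Δ = -671

For a depressed cubic x^3 + p x + q the discriminant is Δ = -4 p^3 - 27 q^2 = -4*(-1)^3 - 27*(-5)^2 = 4 - 675 = -671.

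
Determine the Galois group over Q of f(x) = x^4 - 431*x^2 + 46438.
Gal(K/Q) = V_4 (Klein four-group, Z/2Z × Z/2Z)

f factors as (x^2 - 214)(x^2 - 217), so the splitting field is K = Q(sqrt(214), sqrt(217)). The elements 214, 217, 46438 are all non-squares in Q, so sqrt(214) and sqrt(217) generate independent quadratic extensions. Thus [K:Q] = 4 and Gal(K/Q) is generated by the two order-2 automorphisms sqrt(214) ↦ -sqrt(214) and sqrt(217) ↦ -sqrt(217), giving V_4.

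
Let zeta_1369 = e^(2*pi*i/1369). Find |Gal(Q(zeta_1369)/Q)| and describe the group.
|Gal(Q(zeta_1369)/Q)| = phi(1369) = 1332; group ≅ (Z/1369Z)^* ≅ Z/1332Z

The n-th cyclotomic polynomial Φ_1369(x) is the minimal polynomial of zeta_1369 over Q and has degree phi(1369) = 1332. So Q(zeta_1369) is a degree-1332 Galois extension with Galois group (Z/1369Z)^*. (Z/1369Z)^* is cyclic since 1369 is an odd prime power (or 4). Hence Gal(Q(zeta_1369)/Q) ≅ Z/1332Z.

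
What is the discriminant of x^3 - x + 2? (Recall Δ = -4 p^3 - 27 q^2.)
Δ = -104

For a depressed cubic x^3 + p x + q the discriminant is Δ = -4 p^3 - 27 q^2 = -4*(-1)^3 - 27*(2)^2 = 4 - 108 = -104.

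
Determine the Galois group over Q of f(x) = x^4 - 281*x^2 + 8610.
Gal(K/Q) = V_4 (Klein four-group, Z/2Z × Z/2Z)

f factors as (x^2 - 246)(x^2 - 35), so the splitting field is K = Q(sqrt(246), sqrt(35)). The elements 246, 35, 8610 are all non-squares in Q, so sqrt(246) and sqrt(35) generate independent quadratic extensions. Thus [K:Q] = 4 and Gal(K/Q) is generated by the two order-2 automorphisms sqrt(246) ↦ -sqrt(246) and sqrt(35) ↦ -sqrt(35), giving V_4.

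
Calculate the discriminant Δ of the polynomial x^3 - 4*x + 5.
Δ = -419

For a depressed cubic x^3 + p x + q the discriminant is Δ = -4 p^3 - 27 q^2 = -4*(-4)^3 - 27*(5)^2 = 256 - 675 = -419.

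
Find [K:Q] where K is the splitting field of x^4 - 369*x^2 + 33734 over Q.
[K:Q] = 4

f factors as (x^2 - 167)(x^2 - 202); the splitting field is K = Q(sqrt(167), sqrt(202)). Since 167, 202, and 33734 are all non-squares in Q, the three subfields Q(sqrt(167)), Q(sqrt(202)), Q(sqrt(33734)) are distinct degree-2 extensions, so [K:Q] = 4 (Klein four Galois group).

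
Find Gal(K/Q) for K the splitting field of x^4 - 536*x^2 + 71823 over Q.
Gal(K/Q) = V_4 (Klein four-group, Z/2Z × Z/2Z)

f factors as (x^2 - 269)(x^2 - 267), so the splitting field is K = Q(sqrt(269), sqrt(267)). The elements 269, 267, 71823 are all non-squares in Q, so sqrt(269) and sqrt(267) generate independent quadratic extensions. Thus [K:Q] = 4 and Gal(K/Q) is generated by the two order-2 automorphisms sqrt(269) ↦ -sqrt(269) and sqrt(267) ↦ -sqrt(267), giving V_4.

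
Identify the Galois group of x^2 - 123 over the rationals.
Gal(K/Q) = Z/2Z (cyclic of order 2)

x^2 - 123 is irreducible over Q since 123 is not a rational square. The splitting field Q(sqrt(123)) has degree 2 over Q, and its unique nontrivial automorphism is sqrt(123) ↦ -sqrt(123). Hence Gal(Q(sqrt(123))/Q) = Z/2Z.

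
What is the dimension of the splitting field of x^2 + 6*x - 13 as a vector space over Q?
[K:Q] = 2

The discriminant of x^2 + (6)*x + (-13) is b^2 - 4c = 36 - (-52) = 88. Since 88 is not a perfect square in Q, the polynomial is irreducible over Q. Its two roots generate a degree-2 extension, so [K:Q] = 2.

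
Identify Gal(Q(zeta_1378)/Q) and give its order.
|Gal(Q(zeta_1378)/Q)| = phi(1378) = 624; group ≅ (Z/1378Z)^* ≅ Z/12Z × Z/52Z

The n-th cyclotomic polynomial Φ_1378(x) is the minimal polynomial of zeta_1378 over Q and has degree phi(1378) = 624. So Q(zeta_1378) is a degree-624 Galois extension with Galois group (Z/1378Z)^*. By CRT, (Z/1378Z)^* ≅ (Z/2Z)^* × (Z/13Z)^* × (Z/53Z)^*. Each prime-power unit group is (Z/2Z)^* ≅ trivial group (order 1); (Z/13Z)^* ≅ Z/12Z; (Z/53Z)^* ≅ Z/52Z. Hence Gal(Q(zeta_1378)/Q) ≅ Z/12Z × Z/52Z.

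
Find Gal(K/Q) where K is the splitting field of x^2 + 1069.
Gal(K/Q) = Z/2Z (cyclic of order 2)

x^2 + 1069 is irreducible over Q since -1069 is not a rational square. The splitting field Q(sqrt(-1069)) has degree 2 over Q, and its unique nontrivial automorphism is sqrt(-1069) ↦ -sqrt(-1069). Hence Gal(Q(sqrt(-1069))/Q) = Z/2Z.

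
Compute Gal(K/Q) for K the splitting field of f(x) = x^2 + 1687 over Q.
Gal(K/Q) = Z/2Z (cyclic of order 2)

x^2 + 1687 is irreducible over Q since -1687 is not a rational square. The splitting field Q(sqrt(-1687)) has degree 2 over Q, and its unique nontrivial automorphism is sqrt(-1687) ↦ -sqrt(-1687). Hence Gal(Q(sqrt(-1687))/Q) = Z/2Z.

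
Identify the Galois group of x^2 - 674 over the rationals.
Gal(K/Q) = Z/2Z (cyclic of order 2)

x^2 - 674 is irreducible over Q since 674 is not a rational square. The splitting field Q(sqrt(674)) has degree 2 over Q, and its unique nontrivial automorphism is sqrt(674) ↦ -sqrt(674). Hence Gal(Q(sqrt(674))/Q) = Z/2Z.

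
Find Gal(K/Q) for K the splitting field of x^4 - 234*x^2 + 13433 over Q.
Gal(K/Q) = V_4 (Klein four-group, Z/2Z × Z/2Z)

f factors as (x^2 - 133)(x^2 - 101), so the splitting field is K = Q(sqrt(133), sqrt(101)). The elements 133, 101, 13433 are all non-squares in Q, so sqrt(133) and sqrt(101) generate independent quadratic extensions. Thus [K:Q] = 4 and Gal(K/Q) is generated by the two order-2 automorphisms sqrt(133) ↦ -sqrt(133) and sqrt(101) ↦ -sqrt(101), giving V_4.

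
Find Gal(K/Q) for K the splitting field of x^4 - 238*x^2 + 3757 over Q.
Gal(K/Q) = V_4 (Klein four-group, Z/2Z × Z/2Z)

f factors as (x^2 - 17)(x^2 - 221), so the splitting field is K = Q(sqrt(17), sqrt(221)). The elements 17, 221, 3757 are all non-squares in Q, so sqrt(17) and sqrt(221) generate independent quadratic extensions. Thus [K:Q] = 4 and Gal(K/Q) is generated by the two order-2 automorphisms sqrt(17) ↦ -sqrt(17) and sqrt(221) ↦ -sqrt(221), giving V_4.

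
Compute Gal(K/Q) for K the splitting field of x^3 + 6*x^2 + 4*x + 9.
Gal(K/Q) = S_3 (symmetric group of order 6)

Compute the discriminant of x^3 + (6)*x^2 + (4)*x + (9): Δ = -5755. Since Δ is not a rational square, the Galois group is not contained in A_3; it must be the full S_3 (irreducibility of the cubic rules out anything smaller).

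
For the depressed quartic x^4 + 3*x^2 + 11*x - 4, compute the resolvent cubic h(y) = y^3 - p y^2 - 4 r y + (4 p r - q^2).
h(y) = y^3 - 3*y^2 + 16*y - 169

Identify coefficients: p = 3, q = 11, r = -4.
Plug into h(y) = y^3 - p y^2 - 4 r y + (4 p r - q^2):
  h(y) = y^3 - (3) y^2 - 4*(-4) y + (4*(3)*(-4) - (11)^2)
       = y^3 + (-3) y^2 + (16) y + (-169).
Simplifying: h(y) = y^3 - 3*y^2 + 16*y - 169.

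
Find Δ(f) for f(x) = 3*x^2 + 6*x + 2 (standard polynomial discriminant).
Δ = 12

For a quadratic a x^2 + b x + c the discriminant is Δ = b^2 - 4ac = (6)^2 - 4*(3)*(2) = 36 - (24) = 12.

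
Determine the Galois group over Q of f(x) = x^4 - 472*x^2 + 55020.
Gal(K/Q) = V_4 (Klein four-group, Z/2Z × Z/2Z)

f factors as (x^2 - 210)(x^2 - 262), so the splitting field is K = Q(sqrt(210), sqrt(262)). The elements 210, 262, 55020 are all non-squares in Q, so sqrt(210) and sqrt(262) generate independent quadratic extensions. Thus [K:Q] = 4 and Gal(K/Q) is generated by the two order-2 automorphisms sqrt(210) ↦ -sqrt(210) and sqrt(262) ↦ -sqrt(262), giving V_4.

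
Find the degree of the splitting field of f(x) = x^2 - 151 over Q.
[K:Q] = 2

The polynomial x^2 - 151 is irreducible over Q since 151 is not a perfect square. Its splitting field is Q(sqrt(151)), which has degree 2 over Q.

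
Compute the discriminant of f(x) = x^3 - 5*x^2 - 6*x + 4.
Δ = 5492

For x^3 + a x^2 + b x + c the discriminant is Δ = 18 a b c - 4 a^3 c + a^2 b^2 - 4 b^3 - 27 c^2.
Plug a = -5, b = -6, c = 4:
  18*(-5)*(-6)*(4) - 4*(-5)^3*(4) + (-5)^2*(-6)^2 - 4*(-6)^3 - 27*(4)^2
  = 2160 + (2000) + 900 + (864) + (-432)
  = 5492.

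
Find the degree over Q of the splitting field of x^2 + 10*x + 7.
[K:Q] = 2

The discriminant of x^2 + (10)*x + (7) is b^2 - 4c = 100 - (28) = 72. Since 72 is not a perfect square in Q, the polynomial is irreducible over Q. Its two roots generate a degree-2 extension, so [K:Q] = 2.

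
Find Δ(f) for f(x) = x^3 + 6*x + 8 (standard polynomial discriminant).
Δ = -2592

For a depressed cubic x^3 + p x + q the discriminant is Δ = -4 p^3 - 27 q^2 = -4*(6)^3 - 27*(8)^2 = -864 - 1728 = -2592.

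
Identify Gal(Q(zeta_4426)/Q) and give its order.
|Gal(Q(zeta_4426)/Q)| = phi(4426) = 2212; group ≅ (Z/4426Z)^* ≅ Z/2212Z

The n-th cyclotomic polynomial Φ_4426(x) is the minimal polynomial of zeta_4426 over Q and has degree phi(4426) = 2212. So Q(zeta_4426) is a degree-2212 Galois extension with Galois group (Z/4426Z)^*. By CRT, (Z/4426Z)^* ≅ (Z/2Z)^* × (Z/2213Z)^*. Each prime-power unit group is (Z/2Z)^* ≅ trivial group (order 1); (Z/2213Z)^* ≅ Z/2212Z. Hence Gal(Q(zeta_4426)/Q) ≅ Z/2212Z.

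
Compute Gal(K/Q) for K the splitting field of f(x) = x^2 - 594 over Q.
Gal(K/Q) = Z/2Z (cyclic of order 2)

x^2 - 594 is irreducible over Q since 594 is not a rational square. The splitting field Q(sqrt(594)) has degree 2 over Q, and its unique nontrivial automorphism is sqrt(594) ↦ -sqrt(594). Hence Gal(Q(sqrt(594))/Q) = Z/2Z.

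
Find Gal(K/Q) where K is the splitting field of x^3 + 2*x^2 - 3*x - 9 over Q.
Gal(K/Q) = S_3 (symmetric group of order 6)

Compute the discriminant of x^3 + (2)*x^2 + (-3)*x + (-9): Δ = -783. Since Δ is not a rational square, the Galois group is not contained in A_3; it must be the full S_3 (irreducibility of the cubic rules out anything smaller).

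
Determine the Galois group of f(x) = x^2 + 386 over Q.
Gal(K/Q) = Z/2Z (cyclic of order 2)

x^2 + 386 is irreducible over Q since -386 is not a rational square. The splitting field Q(sqrt(-386)) has degree 2 over Q, and its unique nontrivial automorphism is sqrt(-386) ↦ -sqrt(-386). Hence Gal(Q(sqrt(-386))/Q) = Z/2Z.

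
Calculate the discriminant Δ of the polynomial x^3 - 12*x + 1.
Δ = 6885

For a depressed cubic x^3 + p x + q the discriminant is Δ = -4 p^3 - 27 q^2 = -4*(-12)^3 - 27*(1)^2 = 6912 - 27 = 6885.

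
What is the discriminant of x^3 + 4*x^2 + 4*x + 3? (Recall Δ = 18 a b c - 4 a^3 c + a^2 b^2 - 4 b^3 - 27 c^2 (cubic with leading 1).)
Δ = -147

For x^3 + a x^2 + b x + c the discriminant is Δ = 18 a b c - 4 a^3 c + a^2 b^2 - 4 b^3 - 27 c^2.
Plug a = 4, b = 4, c = 3:
  18*(4)*(4)*(3) - 4*(4)^3*(3) + (4)^2*(4)^2 - 4*(4)^3 - 27*(3)^2
  = 864 + (-768) + 256 + (-256) + (-243)
  = -147.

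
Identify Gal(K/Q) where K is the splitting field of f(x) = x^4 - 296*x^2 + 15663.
Gal(K/Q) = V_4 (Klein four-group, Z/2Z × Z/2Z)

f factors as (x^2 - 69)(x^2 - 227), so the splitting field is K = Q(sqrt(69), sqrt(227)). The elements 69, 227, 15663 are all non-squares in Q, so sqrt(69) and sqrt(227) generate independent quadratic extensions. Thus [K:Q] = 4 and Gal(K/Q) is generated by the two order-2 automorphisms sqrt(69) ↦ -sqrt(69) and sqrt(227) ↦ -sqrt(227), giving V_4.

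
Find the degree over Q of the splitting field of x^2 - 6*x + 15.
[K:Q] = 2

The discriminant of x^2 + (-6)*x + (15) is b^2 - 4c = 36 - (60) = -24. Since -24 is not a perfect square in Q, the polynomial is irreducible over Q. Its two roots generate a degree-2 extension, so [K:Q] = 2.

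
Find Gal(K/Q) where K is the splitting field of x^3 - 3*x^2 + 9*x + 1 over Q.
Gal(K/Q) = S_3 (symmetric group of order 6)

Compute the discriminant of x^3 + (-3)*x^2 + (9)*x + (1): Δ = -2592. Since Δ is not a rational square, the Galois group is not contained in A_3; it must be the full S_3 (irreducibility of the cubic rules out anything smaller).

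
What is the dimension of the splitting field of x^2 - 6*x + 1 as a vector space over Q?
[K:Q] = 2

The discriminant of x^2 + (-6)*x + (1) is b^2 - 4c = 36 - (4) = 32. Since 32 is not a perfect square in Q, the polynomial is irreducible over Q. Its two roots generate a degree-2 extension, so [K:Q] = 2.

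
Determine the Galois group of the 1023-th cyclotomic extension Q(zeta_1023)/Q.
|Gal(Q(zeta_1023)/Q)| = phi(1023) = 600; group ≅ (Z/1023Z)^* ≅ Z/2Z × Z/10Z × Z/30Z

The n-th cyclotomic polynomial Φ_1023(x) is the minimal polynomial of zeta_1023 over Q and has degree phi(1023) = 600. So Q(zeta_1023) is a degree-600 Galois extension with Galois group (Z/1023Z)^*. By CRT, (Z/1023Z)^* ≅ (Z/3Z)^* × (Z/11Z)^* × (Z/31Z)^*. Each prime-power unit group is (Z/3Z)^* ≅ Z/2Z; (Z/11Z)^* ≅ Z/10Z; (Z/31Z)^* ≅ Z/30Z. Hence Gal(Q(zeta_1023)/Q) ≅ Z/2Z × Z/10Z × Z/30Z.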